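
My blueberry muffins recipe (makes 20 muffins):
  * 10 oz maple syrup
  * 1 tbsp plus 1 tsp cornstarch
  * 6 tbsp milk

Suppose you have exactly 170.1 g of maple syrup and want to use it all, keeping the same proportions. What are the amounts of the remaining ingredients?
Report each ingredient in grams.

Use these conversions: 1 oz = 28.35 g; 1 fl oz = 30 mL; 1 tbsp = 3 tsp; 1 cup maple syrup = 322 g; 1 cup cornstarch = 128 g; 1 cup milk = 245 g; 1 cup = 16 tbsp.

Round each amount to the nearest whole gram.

cornstarch: 6 g; milk: 55 g

The original recipe has 283.5 g of maple syrup, so the scaling factor is 170.1 ÷ 283.5 = 3/5 = 0.6.
cornstarch: (1 tbsp + 1 tsp = 4/3 tbsp) × 3/5 ÷ 16 tbsp/cup × 128 g/cup ≈ 6 g
milk: 6 tbsp × 3/5 ÷ 16 tbsp/cup × 245 g/cup ≈ 55 g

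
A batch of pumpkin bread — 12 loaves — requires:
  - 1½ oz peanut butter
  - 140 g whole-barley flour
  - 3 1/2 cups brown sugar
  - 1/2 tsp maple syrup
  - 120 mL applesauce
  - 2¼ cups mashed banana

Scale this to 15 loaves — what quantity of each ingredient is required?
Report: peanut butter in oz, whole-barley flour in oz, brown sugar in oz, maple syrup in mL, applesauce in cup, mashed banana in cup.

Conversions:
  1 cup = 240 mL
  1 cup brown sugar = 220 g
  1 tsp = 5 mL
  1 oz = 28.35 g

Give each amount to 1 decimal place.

Scaling factor: 15/12 = 5/4 = 1.25.
peanut butter: 1.5 oz × 5/4 ≈ 1.9 oz
whole-barley flour: 140 g × 5/4 ÷ 28.35 g/oz ≈ 6.2 oz
brown sugar: 3.5 cup × 5/4 × 220 g/cup ÷ 28.35 g/oz ≈ 34.0 oz
maple syrup: 0.5 tsp × 5/4 × 5 mL/tsp ≈ 3.1 mL
applesauce: 120 mL × 5/4 ÷ 240 mL/cup ≈ 0.6 cup
mashed banana: 2.25 cup × 5/4 ≈ 2.8 cup

peanut butter: 1.9 oz; whole-barley flour: 6.2 oz; brown sugar: 34.0 oz; maple syrup: 3.1 mL; applesauce: 0.6 cup; mashed banana: 2.8 cup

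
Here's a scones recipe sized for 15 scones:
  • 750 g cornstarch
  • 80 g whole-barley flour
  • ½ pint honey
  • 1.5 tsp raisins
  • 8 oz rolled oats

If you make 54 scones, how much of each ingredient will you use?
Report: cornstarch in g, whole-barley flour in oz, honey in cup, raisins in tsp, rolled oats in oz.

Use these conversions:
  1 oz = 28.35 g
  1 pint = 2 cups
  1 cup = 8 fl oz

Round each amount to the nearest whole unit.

Scaling factor: 54/15 = 18/5 = 3.6.
cornstarch: 750 g × 18/5 = 2700 g
whole-barley flour: 80 g × 18/5 ÷ 28.35 g/oz ≈ 10 oz
honey: 0.5 pint × 18/5 × 2 cup/pint ≈ 4 cup
raisins: 1.5 tsp × 18/5 ≈ 5 tsp
rolled oats: 8 oz × 18/5 ≈ 29 oz

cornstarch: 2700 g; whole-barley flour: 10 oz; honey: 4 cup; raisins: 5 tsp; rolled oats: 29 oz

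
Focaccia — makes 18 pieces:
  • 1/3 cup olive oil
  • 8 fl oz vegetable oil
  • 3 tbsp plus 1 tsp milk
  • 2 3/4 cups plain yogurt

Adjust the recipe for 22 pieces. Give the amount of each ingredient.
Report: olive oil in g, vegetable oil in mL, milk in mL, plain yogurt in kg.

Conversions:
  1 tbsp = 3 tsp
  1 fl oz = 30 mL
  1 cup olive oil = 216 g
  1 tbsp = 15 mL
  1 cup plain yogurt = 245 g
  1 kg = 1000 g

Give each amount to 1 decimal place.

Scaling factor: 22/18 = 11/9.
olive oil: 1/3 cup × 11/9 × 216 g/cup = 88.0 g
vegetable oil: 8 fl oz × 11/9 × 30 mL/fl oz ≈ 293.3 mL
milk: (3 tbsp + 1 tsp = 10/3 tbsp) × 11/9 × 15 mL/tbsp ≈ 61.1 mL
plain yogurt: 2.75 cup × 11/9 × 245 g/cup ÷ 1000 g/kg ≈ 0.8 kg

olive oil: 88.0 g; vegetable oil: 293.3 mL; milk: 61.1 mL; plain yogurt: 0.8 kg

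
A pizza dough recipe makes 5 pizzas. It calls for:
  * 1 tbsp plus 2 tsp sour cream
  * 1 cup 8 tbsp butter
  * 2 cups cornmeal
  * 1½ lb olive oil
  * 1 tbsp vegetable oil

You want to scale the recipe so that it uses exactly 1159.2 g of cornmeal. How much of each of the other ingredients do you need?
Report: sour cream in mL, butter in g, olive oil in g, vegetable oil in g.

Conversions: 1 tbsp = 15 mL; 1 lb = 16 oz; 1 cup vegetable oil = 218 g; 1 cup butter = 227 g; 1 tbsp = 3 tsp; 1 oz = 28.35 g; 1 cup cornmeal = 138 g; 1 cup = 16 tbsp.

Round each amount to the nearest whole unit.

The original recipe has 276 g of cornmeal, so the scaling factor is 1159.2 ÷ 276 = 21/5 = 4.2.
sour cream: (1 tbsp + 2 tsp = 5/3 tbsp) × 21/5 × 15 mL/tbsp = 105 mL
butter: (1 cup + 8 tbsp = 1.5 cup) × 21/5 × 227 g/cup ≈ 1430 g
olive oil: 1.5 lb × 21/5 × 16 oz/lb × 28.35 g/oz ≈ 2858 g
vegetable oil: 1 tbsp × 21/5 ÷ 16 tbsp/cup × 218 g/cup ≈ 57 g

sour cream: 105 mL; butter: 1430 g; olive oil: 2858 g; vegetable oil: 57 g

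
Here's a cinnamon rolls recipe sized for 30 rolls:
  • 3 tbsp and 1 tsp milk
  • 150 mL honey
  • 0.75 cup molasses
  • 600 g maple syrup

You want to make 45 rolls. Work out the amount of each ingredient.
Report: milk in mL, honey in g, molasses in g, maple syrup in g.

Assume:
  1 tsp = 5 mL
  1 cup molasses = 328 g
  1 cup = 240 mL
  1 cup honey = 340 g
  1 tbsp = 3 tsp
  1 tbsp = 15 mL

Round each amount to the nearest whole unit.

Scaling factor: 45/30 = 3/2 = 1.5.
milk: (3 tbsp + 1 tsp = 10/3 tbsp) × 3/2 × 15 mL/tbsp = 75 mL
honey: 150 mL × 3/2 ÷ 240 mL/cup × 340 g/cup ≈ 319 g
molasses: 0.75 cup × 3/2 × 328 g/cup = 369 g
maple syrup: 600 g × 3/2 = 900 g

milk: 75 mL; honey: 319 g; molasses: 369 g; maple syrup: 900 g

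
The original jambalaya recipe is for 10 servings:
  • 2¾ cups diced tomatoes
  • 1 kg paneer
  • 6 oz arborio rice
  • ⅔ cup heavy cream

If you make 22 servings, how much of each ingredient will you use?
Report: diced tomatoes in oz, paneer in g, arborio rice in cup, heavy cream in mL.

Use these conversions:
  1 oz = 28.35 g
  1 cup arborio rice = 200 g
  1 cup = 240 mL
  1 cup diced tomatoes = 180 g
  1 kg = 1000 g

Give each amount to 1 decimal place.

Scaling factor: 22/10 = 11/5 = 2.2.
diced tomatoes: 2.75 cup × 11/5 × 180 g/cup ÷ 28.35 g/oz ≈ 38.4 oz
paneer: 1 kg × 11/5 × 1000 g/kg = 2200.0 g
arborio rice: 6 oz × 11/5 × 28.35 g/oz ÷ 200 g/cup ≈ 1.9 cup
heavy cream: 2/3 cup × 11/5 × 240 mL/cup = 352.0 mL

diced tomatoes: 38.4 oz; paneer: 2200.0 g; arborio rice: 1.9 cup; heavy cream: 352.0 mL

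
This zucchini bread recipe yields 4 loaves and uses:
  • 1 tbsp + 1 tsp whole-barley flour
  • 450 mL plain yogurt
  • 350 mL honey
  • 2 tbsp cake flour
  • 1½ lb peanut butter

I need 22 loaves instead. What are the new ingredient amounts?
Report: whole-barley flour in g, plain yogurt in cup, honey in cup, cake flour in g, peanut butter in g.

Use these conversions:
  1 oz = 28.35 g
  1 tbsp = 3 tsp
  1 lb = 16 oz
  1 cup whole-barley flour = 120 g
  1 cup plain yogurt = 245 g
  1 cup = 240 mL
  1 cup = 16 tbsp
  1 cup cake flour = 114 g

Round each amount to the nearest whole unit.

Scaling factor: 22/4 = 11/2 = 5.5.
whole-barley flour: (1 tbsp + 1 tsp = 4/3 tbsp) × 11/2 ÷ 16 tbsp/cup × 120 g/cup = 55 g
plain yogurt: 450 mL × 11/2 ÷ 240 mL/cup ≈ 10 cup
honey: 350 mL × 11/2 ÷ 240 mL/cup ≈ 8 cup
cake flour: 2 tbsp × 11/2 ÷ 16 tbsp/cup × 114 g/cup ≈ 78 g
peanut butter: 1.5 lb × 11/2 × 16 oz/lb × 28.35 g/oz ≈ 3742 g

whole-barley flour: 55 g; plain yogurt: 10 cup; honey: 8 cup; cake flour: 78 g; peanut butter: 3742 g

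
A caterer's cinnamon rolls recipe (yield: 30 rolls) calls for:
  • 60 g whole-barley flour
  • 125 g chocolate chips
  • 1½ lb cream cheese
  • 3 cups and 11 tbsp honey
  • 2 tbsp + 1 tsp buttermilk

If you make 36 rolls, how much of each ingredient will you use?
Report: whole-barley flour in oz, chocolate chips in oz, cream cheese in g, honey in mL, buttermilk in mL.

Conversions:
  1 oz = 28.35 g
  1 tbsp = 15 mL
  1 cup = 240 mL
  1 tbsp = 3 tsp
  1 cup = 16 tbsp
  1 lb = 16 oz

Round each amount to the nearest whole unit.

Scaling factor: 36/30 = 6/5 = 1.2.
whole-barley flour: 60 g × 6/5 ÷ 28.35 g/oz ≈ 3 oz
chocolate chips: 125 g × 6/5 ÷ 28.35 g/oz ≈ 5 oz
cream cheese: 1.5 lb × 6/5 × 16 oz/lb × 28.35 g/oz ≈ 816 g
honey: (3 cup + 11 tbsp = 3.6875 cup) × 6/5 × 240 mL/cup = 1062 mL
buttermilk: (2 tbsp + 1 tsp = 7/3 tbsp) × 6/5 × 15 mL/tbsp = 42 mL

whole-barley flour: 3 oz; chocolate chips: 5 oz; cream cheese: 816 g; honey: 1062 mL; buttermilk: 42 mL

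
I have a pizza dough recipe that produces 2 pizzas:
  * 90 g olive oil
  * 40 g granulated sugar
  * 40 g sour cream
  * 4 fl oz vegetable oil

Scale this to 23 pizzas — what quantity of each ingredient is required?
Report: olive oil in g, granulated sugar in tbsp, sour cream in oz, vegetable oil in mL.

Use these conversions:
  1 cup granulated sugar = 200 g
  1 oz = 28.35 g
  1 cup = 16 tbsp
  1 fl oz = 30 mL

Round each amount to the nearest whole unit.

olive oil: 1035 g; granulated sugar: 37 tbsp; sour cream: 16 oz; vegetable oil: 1380 mL

Scaling factor: 23/2 = 11.5.
olive oil: 90 g × 23/2 = 1035 g
granulated sugar: 40 g × 23/2 ÷ 200 g/cup × 16 tbsp/cup ≈ 37 tbsp
sour cream: 40 g × 23/2 ÷ 28.35 g/oz ≈ 16 oz
vegetable oil: 4 fl oz × 23/2 × 30 mL/fl oz = 1380 mL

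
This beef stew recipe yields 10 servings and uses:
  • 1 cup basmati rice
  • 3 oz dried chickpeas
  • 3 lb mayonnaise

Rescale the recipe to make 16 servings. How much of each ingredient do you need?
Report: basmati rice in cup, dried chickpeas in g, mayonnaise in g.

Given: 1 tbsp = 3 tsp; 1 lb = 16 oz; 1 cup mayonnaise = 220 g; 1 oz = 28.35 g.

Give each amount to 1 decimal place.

basmati rice: 1.6 cup; dried chickpeas: 136.1 g; mayonnaise: 2177.3 g

Scaling factor: 16/10 = 8/5 = 1.6.
basmati rice: 1 cup × 8/5 = 1.6 cup
dried chickpeas: 3 oz × 8/5 × 28.35 g/oz ≈ 136.1 g
mayonnaise: 3 lb × 8/5 × 16 oz/lb × 28.35 g/oz ≈ 2177.3 g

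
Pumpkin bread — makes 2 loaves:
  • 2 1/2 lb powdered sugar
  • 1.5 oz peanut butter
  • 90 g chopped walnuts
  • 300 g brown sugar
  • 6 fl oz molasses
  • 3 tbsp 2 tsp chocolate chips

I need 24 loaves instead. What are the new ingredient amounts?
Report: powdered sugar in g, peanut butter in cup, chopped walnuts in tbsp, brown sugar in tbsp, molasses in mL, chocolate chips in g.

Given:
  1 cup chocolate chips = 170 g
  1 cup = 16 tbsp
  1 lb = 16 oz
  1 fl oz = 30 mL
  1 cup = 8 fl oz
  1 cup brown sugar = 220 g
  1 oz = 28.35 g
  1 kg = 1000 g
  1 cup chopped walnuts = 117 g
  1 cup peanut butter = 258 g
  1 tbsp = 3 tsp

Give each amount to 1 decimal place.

Scaling factor: 24/2 = 12.
powdered sugar: 2.5 lb × 12 × 16 oz/lb × 28.35 g/oz = 13608.0 g
peanut butter: 1.5 oz × 12 × 28.35 g/oz ÷ 258 g/cup ≈ 2.0 cup
chopped walnuts: 90 g × 12 ÷ 117 g/cup × 16 tbsp/cup ≈ 147.7 tbsp
brown sugar: 300 g × 12 ÷ 220 g/cup × 16 tbsp/cup ≈ 261.8 tbsp
molasses: 6 fl oz × 12 × 30 mL/fl oz = 2160.0 mL
chocolate chips: (3 tbsp + 2 tsp = 11/3 tbsp) × 12 ÷ 16 tbsp/cup × 170 g/cup = 467.5 g

powdered sugar: 13608.0 g; peanut butter: 2.0 cup; chopped walnuts: 147.7 tbsp; brown sugar: 261.8 tbsp; molasses: 2160.0 mL; chocolate chips: 467.5 g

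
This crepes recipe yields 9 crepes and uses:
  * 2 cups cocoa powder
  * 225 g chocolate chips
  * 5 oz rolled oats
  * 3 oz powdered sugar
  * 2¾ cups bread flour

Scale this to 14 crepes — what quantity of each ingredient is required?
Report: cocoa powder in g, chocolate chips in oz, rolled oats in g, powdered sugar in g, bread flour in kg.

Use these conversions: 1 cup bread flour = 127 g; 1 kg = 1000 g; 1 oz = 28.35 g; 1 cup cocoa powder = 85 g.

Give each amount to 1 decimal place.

Scaling factor: 14/9.
cocoa powder: 2 cup × 14/9 × 85 g/cup ≈ 264.4 g
chocolate chips: 225 g × 14/9 ÷ 28.35 g/oz ≈ 12.3 oz
rolled oats: 5 oz × 14/9 × 28.35 g/oz = 220.5 g
powdered sugar: 3 oz × 14/9 × 28.35 g/oz = 132.3 g
bread flour: 2.75 cup × 14/9 × 127 g/cup ÷ 1000 g/kg ≈ 0.5 kg

cocoa powder: 264.4 g; chocolate chips: 12.3 oz; rolled oats: 220.5 g; powdered sugar: 132.3 g; bread flour: 0.5 kg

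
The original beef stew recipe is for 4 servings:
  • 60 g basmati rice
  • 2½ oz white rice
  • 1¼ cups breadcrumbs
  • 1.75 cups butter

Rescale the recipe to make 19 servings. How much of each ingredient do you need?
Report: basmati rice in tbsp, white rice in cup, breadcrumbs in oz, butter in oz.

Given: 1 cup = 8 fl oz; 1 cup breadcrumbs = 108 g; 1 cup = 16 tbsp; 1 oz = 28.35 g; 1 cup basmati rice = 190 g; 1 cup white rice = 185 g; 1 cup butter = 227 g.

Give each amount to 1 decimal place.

Scaling factor: 19/4 = 4.75.
basmati rice: 60 g × 19/4 ÷ 190 g/cup × 16 tbsp/cup = 24.0 tbsp
white rice: 2.5 oz × 19/4 × 28.35 g/oz ÷ 185 g/cup ≈ 1.8 cup
breadcrumbs: 1.25 cup × 19/4 × 108 g/cup ÷ 28.35 g/oz ≈ 22.6 oz
butter: 1.75 cup × 19/4 × 227 g/cup ÷ 28.35 g/oz ≈ 66.6 oz

basmati rice: 24.0 tbsp; white rice: 1.8 cup; breadcrumbs: 22.6 oz; butter: 66.6 oz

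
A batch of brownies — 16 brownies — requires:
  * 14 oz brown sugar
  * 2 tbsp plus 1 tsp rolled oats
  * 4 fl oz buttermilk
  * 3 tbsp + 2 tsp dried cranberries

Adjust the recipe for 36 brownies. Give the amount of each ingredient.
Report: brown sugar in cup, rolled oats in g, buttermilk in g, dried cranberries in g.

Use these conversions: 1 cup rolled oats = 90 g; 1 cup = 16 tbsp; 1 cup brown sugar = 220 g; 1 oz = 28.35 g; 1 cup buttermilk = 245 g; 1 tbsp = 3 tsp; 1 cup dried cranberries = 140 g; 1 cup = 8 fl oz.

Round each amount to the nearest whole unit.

brown sugar: 4 cup; rolled oats: 30 g; buttermilk: 276 g; dried cranberries: 72 g

Scaling factor: 36/16 = 9/4 = 2.25.
brown sugar: 14 oz × 9/4 × 28.35 g/oz ÷ 220 g/cup ≈ 4 cup
rolled oats: (2 tbsp + 1 tsp = 7/3 tbsp) × 9/4 ÷ 16 tbsp/cup × 90 g/cup ≈ 30 g
buttermilk: 4 fl oz × 9/4 ÷ 8 fl oz/cup × 245 g/cup ≈ 276 g
dried cranberries: (3 tbsp + 2 tsp = 11/3 tbsp) × 9/4 ÷ 16 tbsp/cup × 140 g/cup ≈ 72 g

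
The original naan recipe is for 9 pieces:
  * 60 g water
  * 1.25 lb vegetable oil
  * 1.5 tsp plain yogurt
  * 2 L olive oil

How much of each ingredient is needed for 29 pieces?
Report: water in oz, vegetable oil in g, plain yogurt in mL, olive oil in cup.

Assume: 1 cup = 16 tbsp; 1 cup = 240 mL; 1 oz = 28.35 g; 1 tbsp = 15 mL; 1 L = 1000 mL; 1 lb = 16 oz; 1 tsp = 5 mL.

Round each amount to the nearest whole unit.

Scaling factor: 29/9.
water: 60 g × 29/9 ÷ 28.35 g/oz ≈ 7 oz
vegetable oil: 1.25 lb × 29/9 × 16 oz/lb × 28.35 g/oz = 1827 g
plain yogurt: 1.5 tsp × 29/9 × 5 mL/tsp ≈ 24 mL
olive oil: 2 L × 29/9 × 1000 mL/L ÷ 240 mL/cup ≈ 27 cup

water: 7 oz; vegetable oil: 1827 g; plain yogurt: 24 mL; olive oil: 27 cup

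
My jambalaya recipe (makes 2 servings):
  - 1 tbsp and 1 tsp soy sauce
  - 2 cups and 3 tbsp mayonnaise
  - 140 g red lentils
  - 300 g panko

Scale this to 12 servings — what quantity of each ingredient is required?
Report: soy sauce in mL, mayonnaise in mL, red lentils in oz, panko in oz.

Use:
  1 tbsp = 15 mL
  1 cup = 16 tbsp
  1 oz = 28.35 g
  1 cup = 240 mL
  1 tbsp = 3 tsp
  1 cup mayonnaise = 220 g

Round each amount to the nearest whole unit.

soy sauce: 120 mL; mayonnaise: 3150 mL; red lentils: 30 oz; panko: 63 oz

Scaling factor: 12/2 = 6.
soy sauce: (1 tbsp + 1 tsp = 4/3 tbsp) × 6 × 15 mL/tbsp = 120 mL
mayonnaise: (2 cup + 3 tbsp = 2.1875 cup) × 6 × 240 mL/cup = 3150 mL
red lentils: 140 g × 6 ÷ 28.35 g/oz ≈ 30 oz
panko: 300 g × 6 ÷ 28.35 g/oz ≈ 63 oz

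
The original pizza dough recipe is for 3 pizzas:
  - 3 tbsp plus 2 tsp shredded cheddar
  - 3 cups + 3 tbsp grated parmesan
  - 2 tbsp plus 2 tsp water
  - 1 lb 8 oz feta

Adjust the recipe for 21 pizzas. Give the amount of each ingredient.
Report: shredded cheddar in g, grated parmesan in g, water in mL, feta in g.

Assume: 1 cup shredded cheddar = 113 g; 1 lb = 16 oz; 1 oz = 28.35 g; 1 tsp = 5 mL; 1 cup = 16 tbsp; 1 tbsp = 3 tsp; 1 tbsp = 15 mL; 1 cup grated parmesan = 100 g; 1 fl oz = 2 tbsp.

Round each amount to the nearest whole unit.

Scaling factor: 21/3 = 7.
shredded cheddar: (3 tbsp + 2 tsp = 11/3 tbsp) × 7 ÷ 16 tbsp/cup × 113 g/cup ≈ 181 g
grated parmesan: (3 cup + 3 tbsp = 3.1875 cup) × 7 × 100 g/cup ≈ 2231 g
water: (2 tbsp + 2 tsp = 8/3 tbsp) × 7 × 15 mL/tbsp = 280 mL
feta: (1 lb + 8 oz = 1.5 lb) × 7 × 16 oz/lb × 28.35 g/oz ≈ 4763 g

shredded cheddar: 181 g; grated parmesan: 2231 g; water: 280 mL; feta: 4763 g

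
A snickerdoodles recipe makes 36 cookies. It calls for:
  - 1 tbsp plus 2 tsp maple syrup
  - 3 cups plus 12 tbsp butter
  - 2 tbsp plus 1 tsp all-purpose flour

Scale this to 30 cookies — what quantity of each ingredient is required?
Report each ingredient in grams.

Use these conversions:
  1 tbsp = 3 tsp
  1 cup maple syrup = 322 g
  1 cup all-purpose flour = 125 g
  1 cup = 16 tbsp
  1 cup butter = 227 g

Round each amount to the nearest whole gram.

maple syrup: 28 g; butter: 709 g; all-purpose flour: 15 g

Scaling factor: 30/36 = 5/6.
maple syrup: (1 tbsp + 2 tsp = 5/3 tbsp) × 5/6 ÷ 16 tbsp/cup × 322 g/cup ≈ 28 g
butter: (3 cup + 12 tbsp = 3.75 cup) × 5/6 × 227 g/cup ≈ 709 g
all-purpose flour: (2 tbsp + 1 tsp = 7/3 tbsp) × 5/6 ÷ 16 tbsp/cup × 125 g/cup ≈ 15 g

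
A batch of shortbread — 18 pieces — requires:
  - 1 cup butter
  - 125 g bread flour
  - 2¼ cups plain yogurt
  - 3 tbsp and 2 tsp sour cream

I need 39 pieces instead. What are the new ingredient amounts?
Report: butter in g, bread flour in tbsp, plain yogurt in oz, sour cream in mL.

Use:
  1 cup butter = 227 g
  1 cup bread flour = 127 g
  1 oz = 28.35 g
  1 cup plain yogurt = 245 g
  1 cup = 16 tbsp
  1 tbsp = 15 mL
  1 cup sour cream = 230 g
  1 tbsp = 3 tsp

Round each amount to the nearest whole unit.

butter: 492 g; bread flour: 34 tbsp; plain yogurt: 42 oz; sour cream: 119 mL

Scaling factor: 39/18 = 13/6.
butter: 1 cup × 13/6 × 227 g/cup ≈ 492 g
bread flour: 125 g × 13/6 ÷ 127 g/cup × 16 tbsp/cup ≈ 34 tbsp
plain yogurt: 2.25 cup × 13/6 × 245 g/cup ÷ 28.35 g/oz ≈ 42 oz
sour cream: (3 tbsp + 2 tsp = 11/3 tbsp) × 13/6 × 15 mL/tbsp ≈ 119 mL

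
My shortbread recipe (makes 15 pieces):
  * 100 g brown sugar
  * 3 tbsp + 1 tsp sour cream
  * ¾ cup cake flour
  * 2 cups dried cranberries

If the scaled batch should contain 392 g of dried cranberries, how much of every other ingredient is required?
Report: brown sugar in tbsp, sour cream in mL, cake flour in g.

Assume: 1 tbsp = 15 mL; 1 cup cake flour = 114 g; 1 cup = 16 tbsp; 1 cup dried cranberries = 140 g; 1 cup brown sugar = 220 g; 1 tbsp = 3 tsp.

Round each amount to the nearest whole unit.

The original recipe has 280 g of dried cranberries, so the scaling factor is 392 ÷ 280 = 7/5 = 1.4.
brown sugar: 100 g × 7/5 ÷ 220 g/cup × 16 tbsp/cup ≈ 10 tbsp
sour cream: (3 tbsp + 1 tsp = 10/3 tbsp) × 7/5 × 15 mL/tbsp = 70 mL
cake flour: 0.75 cup × 7/5 × 114 g/cup ≈ 120 g

brown sugar: 10 tbsp; sour cream: 70 mL; cake flour: 120 g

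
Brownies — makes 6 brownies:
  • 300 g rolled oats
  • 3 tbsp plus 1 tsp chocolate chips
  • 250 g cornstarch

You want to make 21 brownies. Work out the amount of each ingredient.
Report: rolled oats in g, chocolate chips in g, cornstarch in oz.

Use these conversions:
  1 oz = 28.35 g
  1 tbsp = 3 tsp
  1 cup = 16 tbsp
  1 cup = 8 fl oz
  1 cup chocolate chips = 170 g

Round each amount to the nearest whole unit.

rolled oats: 1050 g; chocolate chips: 124 g; cornstarch: 31 oz

Scaling factor: 21/6 = 7/2 = 3.5.
rolled oats: 300 g × 7/2 = 1050 g
chocolate chips: (3 tbsp + 1 tsp = 10/3 tbsp) × 7/2 ÷ 16 tbsp/cup × 170 g/cup ≈ 124 g
cornstarch: 250 g × 7/2 ÷ 28.35 g/oz ≈ 31 oz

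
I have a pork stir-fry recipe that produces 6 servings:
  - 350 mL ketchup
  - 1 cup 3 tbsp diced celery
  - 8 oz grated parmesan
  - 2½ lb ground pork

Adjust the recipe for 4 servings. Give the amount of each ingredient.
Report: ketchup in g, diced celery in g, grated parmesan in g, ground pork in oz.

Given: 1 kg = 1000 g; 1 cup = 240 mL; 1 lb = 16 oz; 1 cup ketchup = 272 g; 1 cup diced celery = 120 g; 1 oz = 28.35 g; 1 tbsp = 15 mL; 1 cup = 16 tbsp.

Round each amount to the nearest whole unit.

ketchup: 264 g; diced celery: 95 g; grated parmesan: 151 g; ground pork: 27 oz

Scaling factor: 4/6 = 2/3.
ketchup: 350 mL × 2/3 ÷ 240 mL/cup × 272 g/cup ≈ 264 g
diced celery: (1 cup + 3 tbsp = 1.1875 cup) × 2/3 × 120 g/cup = 95 g
grated parmesan: 8 oz × 2/3 × 28.35 g/oz ≈ 151 g
ground pork: 2.5 lb × 2/3 × 16 oz/lb ≈ 27 oz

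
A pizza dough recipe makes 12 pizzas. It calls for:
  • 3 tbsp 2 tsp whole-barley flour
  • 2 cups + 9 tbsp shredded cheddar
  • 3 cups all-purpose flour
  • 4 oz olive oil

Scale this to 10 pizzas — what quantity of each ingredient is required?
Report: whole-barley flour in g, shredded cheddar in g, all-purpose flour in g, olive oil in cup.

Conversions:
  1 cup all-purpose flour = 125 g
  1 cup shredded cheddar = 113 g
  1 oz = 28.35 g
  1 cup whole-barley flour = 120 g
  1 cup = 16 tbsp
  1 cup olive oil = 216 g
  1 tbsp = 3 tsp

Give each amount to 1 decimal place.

whole-barley flour: 22.9 g; shredded cheddar: 241.3 g; all-purpose flour: 312.5 g; olive oil: 0.4 cup

Scaling factor: 10/12 = 5/6.
whole-barley flour: (3 tbsp + 2 tsp = 11/3 tbsp) × 5/6 ÷ 16 tbsp/cup × 120 g/cup ≈ 22.9 g
shredded cheddar: (2 cup + 9 tbsp = 2.5625 cup) × 5/6 × 113 g/cup ≈ 241.3 g
all-purpose flour: 3 cup × 5/6 × 125 g/cup = 312.5 g
olive oil: 4 oz × 5/6 × 28.35 g/oz ÷ 216 g/cup ≈ 0.4 cup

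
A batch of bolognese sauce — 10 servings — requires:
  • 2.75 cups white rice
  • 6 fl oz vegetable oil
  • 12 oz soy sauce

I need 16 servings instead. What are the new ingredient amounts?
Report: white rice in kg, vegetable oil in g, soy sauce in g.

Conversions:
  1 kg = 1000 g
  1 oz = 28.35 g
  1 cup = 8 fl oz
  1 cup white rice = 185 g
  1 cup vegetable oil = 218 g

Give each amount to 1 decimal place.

Scaling factor: 16/10 = 8/5 = 1.6.
white rice: 2.75 cup × 8/5 × 185 g/cup ÷ 1000 g/kg ≈ 0.8 kg
vegetable oil: 6 fl oz × 8/5 ÷ 8 fl oz/cup × 218 g/cup = 261.6 g
soy sauce: 12 oz × 8/5 × 28.35 g/oz ≈ 544.3 g

white rice: 0.8 kg; vegetable oil: 261.6 g; soy sauce: 544.3 g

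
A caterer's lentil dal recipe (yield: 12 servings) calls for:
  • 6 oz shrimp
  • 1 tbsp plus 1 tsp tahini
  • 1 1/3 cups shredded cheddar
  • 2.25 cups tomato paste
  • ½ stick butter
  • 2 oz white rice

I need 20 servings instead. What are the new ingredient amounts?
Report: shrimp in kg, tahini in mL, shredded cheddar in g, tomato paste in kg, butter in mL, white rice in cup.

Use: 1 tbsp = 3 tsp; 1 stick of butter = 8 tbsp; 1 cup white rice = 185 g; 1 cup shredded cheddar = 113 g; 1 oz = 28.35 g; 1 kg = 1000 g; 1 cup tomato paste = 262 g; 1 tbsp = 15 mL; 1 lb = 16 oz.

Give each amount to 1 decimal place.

Scaling factor: 20/12 = 5/3.
shrimp: 6 oz × 5/3 × 28.35 g/oz ÷ 1000 g/kg ≈ 0.3 kg
tahini: (1 tbsp + 1 tsp = 4/3 tbsp) × 5/3 × 15 mL/tbsp ≈ 33.3 mL
shredded cheddar: 4/3 cup × 5/3 × 113 g/cup ≈ 251.1 g
tomato paste: 2.25 cup × 5/3 × 262 g/cup ÷ 1000 g/kg ≈ 1.0 kg
butter: 0.5 stick × 5/3 × 8 tbsp/stick × 15 mL/tbsp = 100.0 mL
white rice: 2 oz × 5/3 × 28.35 g/oz ÷ 185 g/cup ≈ 0.5 cup

shrimp: 0.3 kg; tahini: 33.3 mL; shredded cheddar: 251.1 g; tomato paste: 1.0 kg; butter: 100.0 mL; white rice: 0.5 cup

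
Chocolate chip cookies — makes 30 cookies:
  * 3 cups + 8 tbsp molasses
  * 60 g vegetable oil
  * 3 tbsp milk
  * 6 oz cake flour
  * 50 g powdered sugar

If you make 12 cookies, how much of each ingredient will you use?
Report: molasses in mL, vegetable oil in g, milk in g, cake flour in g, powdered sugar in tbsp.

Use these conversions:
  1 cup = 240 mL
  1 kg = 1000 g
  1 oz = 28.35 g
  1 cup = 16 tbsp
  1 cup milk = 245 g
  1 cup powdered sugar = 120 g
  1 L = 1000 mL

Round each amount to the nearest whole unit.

Scaling factor: 12/30 = 2/5 = 0.4.
molasses: (3 cup + 8 tbsp = 3.5 cup) × 2/5 × 240 mL/cup = 336 mL
vegetable oil: 60 g × 2/5 = 24 g
milk: 3 tbsp × 2/5 ÷ 16 tbsp/cup × 245 g/cup ≈ 18 g
cake flour: 6 oz × 2/5 × 28.35 g/oz ≈ 68 g
powdered sugar: 50 g × 2/5 ÷ 120 g/cup × 16 tbsp/cup ≈ 3 tbsp

molasses: 336 mL; vegetable oil: 24 g; milk: 18 g; cake flour: 68 g; powdered sugar: 3 tbsp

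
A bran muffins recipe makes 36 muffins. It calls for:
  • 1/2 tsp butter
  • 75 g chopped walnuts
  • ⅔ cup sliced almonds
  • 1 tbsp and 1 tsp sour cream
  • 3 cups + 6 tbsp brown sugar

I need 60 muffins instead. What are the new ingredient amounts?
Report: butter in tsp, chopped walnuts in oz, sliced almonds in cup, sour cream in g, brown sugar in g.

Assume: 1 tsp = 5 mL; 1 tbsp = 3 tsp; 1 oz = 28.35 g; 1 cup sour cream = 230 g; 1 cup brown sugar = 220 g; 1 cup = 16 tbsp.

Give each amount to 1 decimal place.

Scaling factor: 60/36 = 5/3.
butter: 0.5 tsp × 5/3 ≈ 0.8 tsp
chopped walnuts: 75 g × 5/3 ÷ 28.35 g/oz ≈ 4.4 oz
sliced almonds: 2/3 cup × 5/3 ≈ 1.1 cup
sour cream: (1 tbsp + 1 tsp = 4/3 tbsp) × 5/3 ÷ 16 tbsp/cup × 230 g/cup ≈ 31.9 g
brown sugar: (3 cup + 6 tbsp = 3.375 cup) × 5/3 × 220 g/cup = 1237.5 g

butter: 0.8 tsp; chopped walnuts: 4.4 oz; sliced almonds: 1.1 cup; sour cream: 31.9 g; brown sugar: 1237.5 g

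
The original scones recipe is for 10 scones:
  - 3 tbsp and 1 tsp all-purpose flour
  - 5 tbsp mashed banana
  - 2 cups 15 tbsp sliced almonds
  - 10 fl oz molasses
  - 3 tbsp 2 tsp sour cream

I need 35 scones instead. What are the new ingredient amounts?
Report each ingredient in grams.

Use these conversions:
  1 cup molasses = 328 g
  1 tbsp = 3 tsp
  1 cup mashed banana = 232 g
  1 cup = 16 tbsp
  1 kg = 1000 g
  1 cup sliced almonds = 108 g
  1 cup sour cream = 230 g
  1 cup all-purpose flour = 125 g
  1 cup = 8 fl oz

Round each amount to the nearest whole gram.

Scaling factor: 35/10 = 7/2 = 3.5.
all-purpose flour: (3 tbsp + 1 tsp = 10/3 tbsp) × 7/2 ÷ 16 tbsp/cup × 125 g/cup ≈ 91 g
mashed banana: 5 tbsp × 7/2 ÷ 16 tbsp/cup × 232 g/cup ≈ 254 g
sliced almonds: (2 cup + 15 tbsp = 2.9375 cup) × 7/2 × 108 g/cup ≈ 1110 g
molasses: 10 fl oz × 7/2 ÷ 8 fl oz/cup × 328 g/cup = 1435 g
sour cream: (3 tbsp + 2 tsp = 11/3 tbsp) × 7/2 ÷ 16 tbsp/cup × 230 g/cup ≈ 184 g

all-purpose flour: 91 g; mashed banana: 254 g; sliced almonds: 1110 g; molasses: 1435 g; sour cream: 184 g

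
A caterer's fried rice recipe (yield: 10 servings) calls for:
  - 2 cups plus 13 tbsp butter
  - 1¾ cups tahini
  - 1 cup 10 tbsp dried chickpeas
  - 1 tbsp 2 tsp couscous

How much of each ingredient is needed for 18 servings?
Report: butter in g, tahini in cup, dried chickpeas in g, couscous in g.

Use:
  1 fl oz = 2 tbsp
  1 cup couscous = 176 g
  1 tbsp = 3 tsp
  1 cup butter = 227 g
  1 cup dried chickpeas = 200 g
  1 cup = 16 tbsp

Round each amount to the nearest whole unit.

Scaling factor: 18/10 = 9/5 = 1.8.
butter: (2 cup + 13 tbsp = 2.8125 cup) × 9/5 × 227 g/cup ≈ 1149 g
tahini: 1.75 cup × 9/5 ≈ 3 cup
dried chickpeas: (1 cup + 10 tbsp = 1.625 cup) × 9/5 × 200 g/cup = 585 g
couscous: (1 tbsp + 2 tsp = 5/3 tbsp) × 9/5 ÷ 16 tbsp/cup × 176 g/cup = 33 g

butter: 1149 g; tahini: 3 cup; dried chickpeas: 585 g; couscous: 33 g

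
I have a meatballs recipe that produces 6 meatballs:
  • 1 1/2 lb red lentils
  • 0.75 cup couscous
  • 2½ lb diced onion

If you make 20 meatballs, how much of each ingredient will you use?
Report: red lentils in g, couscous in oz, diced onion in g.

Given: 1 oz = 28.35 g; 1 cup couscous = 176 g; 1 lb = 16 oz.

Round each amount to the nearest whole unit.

Scaling factor: 20/6 = 10/3.
red lentils: 1.5 lb × 10/3 × 16 oz/lb × 28.35 g/oz = 2268 g
couscous: 0.75 cup × 10/3 × 176 g/cup ÷ 28.35 g/oz ≈ 16 oz
diced onion: 2.5 lb × 10/3 × 16 oz/lb × 28.35 g/oz = 3780 g

red lentils: 2268 g; couscous: 16 oz; diced onion: 3780 g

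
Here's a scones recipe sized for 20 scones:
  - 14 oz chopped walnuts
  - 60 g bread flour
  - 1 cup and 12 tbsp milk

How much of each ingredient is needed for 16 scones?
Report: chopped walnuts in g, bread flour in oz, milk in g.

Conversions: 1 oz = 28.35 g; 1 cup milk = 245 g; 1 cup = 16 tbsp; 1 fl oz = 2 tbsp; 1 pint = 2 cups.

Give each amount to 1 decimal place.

chopped walnuts: 317.5 g; bread flour: 1.7 oz; milk: 343.0 g

Scaling factor: 16/20 = 4/5 = 0.8.
chopped walnuts: 14 oz × 4/5 × 28.35 g/oz ≈ 317.5 g
bread flour: 60 g × 4/5 ÷ 28.35 g/oz ≈ 1.7 oz
milk: (1 cup + 12 tbsp = 1.75 cup) × 4/5 × 245 g/cup = 343.0 g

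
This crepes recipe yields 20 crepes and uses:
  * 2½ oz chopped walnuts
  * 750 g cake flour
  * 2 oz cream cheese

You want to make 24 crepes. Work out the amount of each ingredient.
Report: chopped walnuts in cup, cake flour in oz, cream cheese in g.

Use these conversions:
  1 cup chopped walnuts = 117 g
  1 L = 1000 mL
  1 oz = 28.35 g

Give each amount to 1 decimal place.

Scaling factor: 24/20 = 6/5 = 1.2.
chopped walnuts: 2.5 oz × 6/5 × 28.35 g/oz ÷ 117 g/cup ≈ 0.7 cup
cake flour: 750 g × 6/5 ÷ 28.35 g/oz ≈ 31.7 oz
cream cheese: 2 oz × 6/5 × 28.35 g/oz ≈ 68.0 g

chopped walnuts: 0.7 cup; cake flour: 31.7 oz; cream cheese: 68.0 g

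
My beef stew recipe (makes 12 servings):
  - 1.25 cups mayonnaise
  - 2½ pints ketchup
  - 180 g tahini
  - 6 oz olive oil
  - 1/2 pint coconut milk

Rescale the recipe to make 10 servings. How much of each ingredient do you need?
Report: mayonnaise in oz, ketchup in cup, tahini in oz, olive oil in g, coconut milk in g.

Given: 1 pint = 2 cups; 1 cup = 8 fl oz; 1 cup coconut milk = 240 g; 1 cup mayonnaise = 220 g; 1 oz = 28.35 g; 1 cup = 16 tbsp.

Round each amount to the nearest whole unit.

mayonnaise: 8 oz; ketchup: 4 cup; tahini: 5 oz; olive oil: 142 g; coconut milk: 200 g

Scaling factor: 10/12 = 5/6.
mayonnaise: 1.25 cup × 5/6 × 220 g/cup ÷ 28.35 g/oz ≈ 8 oz
ketchup: 2.5 pint × 5/6 × 2 cup/pint ≈ 4 cup
tahini: 180 g × 5/6 ÷ 28.35 g/oz ≈ 5 oz
olive oil: 6 oz × 5/6 × 28.35 g/oz ≈ 142 g
coconut milk: 0.5 pint × 5/6 × 2 cup/pint × 240 g/cup = 200 g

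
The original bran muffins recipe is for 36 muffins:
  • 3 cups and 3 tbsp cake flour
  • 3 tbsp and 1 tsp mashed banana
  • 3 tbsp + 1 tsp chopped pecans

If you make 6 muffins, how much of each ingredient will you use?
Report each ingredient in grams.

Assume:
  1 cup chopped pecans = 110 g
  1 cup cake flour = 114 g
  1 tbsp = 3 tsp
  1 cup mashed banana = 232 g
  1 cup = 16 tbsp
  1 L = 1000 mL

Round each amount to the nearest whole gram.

cake flour: 61 g; mashed banana: 8 g; chopped pecans: 4 g

Scaling factor: 6/36 = 1/6.
cake flour: (3 cup + 3 tbsp = 3.1875 cup) × 1/6 × 114 g/cup ≈ 61 g
mashed banana: (3 tbsp + 1 tsp = 10/3 tbsp) × 1/6 ÷ 16 tbsp/cup × 232 g/cup ≈ 8 g
chopped pecans: (3 tbsp + 1 tsp = 10/3 tbsp) × 1/6 ÷ 16 tbsp/cup × 110 g/cup ≈ 4 g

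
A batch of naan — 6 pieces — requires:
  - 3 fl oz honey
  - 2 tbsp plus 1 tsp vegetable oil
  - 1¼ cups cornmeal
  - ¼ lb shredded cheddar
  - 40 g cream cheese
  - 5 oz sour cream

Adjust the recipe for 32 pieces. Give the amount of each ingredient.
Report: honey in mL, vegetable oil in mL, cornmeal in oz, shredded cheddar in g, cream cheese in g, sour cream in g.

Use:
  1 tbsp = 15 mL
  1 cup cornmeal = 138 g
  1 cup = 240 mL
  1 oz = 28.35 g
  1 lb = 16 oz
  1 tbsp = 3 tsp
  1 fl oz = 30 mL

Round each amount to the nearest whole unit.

honey: 480 mL; vegetable oil: 187 mL; cornmeal: 32 oz; shredded cheddar: 605 g; cream cheese: 213 g; sour cream: 756 g

Scaling factor: 32/6 = 16/3.
honey: 3 fl oz × 16/3 × 30 mL/fl oz = 480 mL
vegetable oil: (2 tbsp + 1 tsp = 7/3 tbsp) × 16/3 × 15 mL/tbsp ≈ 187 mL
cornmeal: 1.25 cup × 16/3 × 138 g/cup ÷ 28.35 g/oz ≈ 32 oz
shredded cheddar: 0.25 lb × 16/3 × 16 oz/lb × 28.35 g/oz ≈ 605 g
cream cheese: 40 g × 16/3 ≈ 213 g
sour cream: 5 oz × 16/3 × 28.35 g/oz = 756 g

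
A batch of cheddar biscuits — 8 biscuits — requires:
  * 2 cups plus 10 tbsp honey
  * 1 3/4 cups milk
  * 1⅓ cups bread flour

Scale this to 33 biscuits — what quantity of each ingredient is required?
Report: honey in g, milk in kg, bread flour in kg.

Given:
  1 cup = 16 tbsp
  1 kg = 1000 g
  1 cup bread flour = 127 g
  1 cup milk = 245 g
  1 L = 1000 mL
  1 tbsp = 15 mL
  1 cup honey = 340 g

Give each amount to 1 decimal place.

honey: 3681.6 g; milk: 1.8 kg; bread flour: 0.7 kg

Scaling factor: 33/8 = 4.125.
honey: (2 cup + 10 tbsp = 2.625 cup) × 33/8 × 340 g/cup ≈ 3681.6 g
milk: 1.75 cup × 33/8 × 245 g/cup ÷ 1000 g/kg ≈ 1.8 kg
bread flour: 4/3 cup × 33/8 × 127 g/cup ÷ 1000 g/kg ≈ 0.7 kg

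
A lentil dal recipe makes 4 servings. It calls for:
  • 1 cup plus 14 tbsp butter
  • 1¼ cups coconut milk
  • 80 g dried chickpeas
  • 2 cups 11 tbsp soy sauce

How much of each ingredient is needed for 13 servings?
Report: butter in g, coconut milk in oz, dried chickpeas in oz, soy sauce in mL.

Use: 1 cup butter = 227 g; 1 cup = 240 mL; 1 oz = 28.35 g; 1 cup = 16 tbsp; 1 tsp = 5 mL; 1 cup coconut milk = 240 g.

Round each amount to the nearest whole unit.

Scaling factor: 13/4 = 3.25.
butter: (1 cup + 14 tbsp = 1.875 cup) × 13/4 × 227 g/cup ≈ 1383 g
coconut milk: 1.25 cup × 13/4 × 240 g/cup ÷ 28.35 g/oz ≈ 34 oz
dried chickpeas: 80 g × 13/4 ÷ 28.35 g/oz ≈ 9 oz
soy sauce: (2 cup + 11 tbsp = 2.6875 cup) × 13/4 × 240 mL/cup ≈ 2096 mL

butter: 1383 g; coconut milk: 34 oz; dried chickpeas: 9 oz; soy sauce: 2096 mL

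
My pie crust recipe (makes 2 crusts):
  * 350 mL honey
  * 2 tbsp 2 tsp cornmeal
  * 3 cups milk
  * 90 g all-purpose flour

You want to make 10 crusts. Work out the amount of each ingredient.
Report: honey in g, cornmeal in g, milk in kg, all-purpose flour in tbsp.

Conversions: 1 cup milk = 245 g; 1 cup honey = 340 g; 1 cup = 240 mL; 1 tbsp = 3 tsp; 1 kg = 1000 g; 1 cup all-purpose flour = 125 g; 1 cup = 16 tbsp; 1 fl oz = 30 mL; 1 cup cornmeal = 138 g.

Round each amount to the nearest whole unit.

honey: 2479 g; cornmeal: 115 g; milk: 4 kg; all-purpose flour: 58 tbsp

Scaling factor: 10/2 = 5.
honey: 350 mL × 5 ÷ 240 mL/cup × 340 g/cup ≈ 2479 g
cornmeal: (2 tbsp + 2 tsp = 8/3 tbsp) × 5 ÷ 16 tbsp/cup × 138 g/cup = 115 g
milk: 3 cup × 5 × 245 g/cup ÷ 1000 g/kg ≈ 4 kg
all-purpose flour: 90 g × 5 ÷ 125 g/cup × 16 tbsp/cup ≈ 58 tbsp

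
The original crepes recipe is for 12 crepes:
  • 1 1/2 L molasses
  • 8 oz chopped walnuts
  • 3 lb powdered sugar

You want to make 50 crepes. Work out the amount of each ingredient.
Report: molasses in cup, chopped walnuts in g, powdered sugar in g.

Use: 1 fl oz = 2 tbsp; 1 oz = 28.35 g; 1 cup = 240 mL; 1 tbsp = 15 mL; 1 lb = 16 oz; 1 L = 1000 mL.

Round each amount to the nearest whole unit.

molasses: 26 cup; chopped walnuts: 945 g; powdered sugar: 5670 g

Scaling factor: 50/12 = 25/6.
molasses: 1.5 L × 25/6 × 1000 mL/L ÷ 240 mL/cup ≈ 26 cup
chopped walnuts: 8 oz × 25/6 × 28.35 g/oz = 945 g
powdered sugar: 3 lb × 25/6 × 16 oz/lb × 28.35 g/oz = 5670 g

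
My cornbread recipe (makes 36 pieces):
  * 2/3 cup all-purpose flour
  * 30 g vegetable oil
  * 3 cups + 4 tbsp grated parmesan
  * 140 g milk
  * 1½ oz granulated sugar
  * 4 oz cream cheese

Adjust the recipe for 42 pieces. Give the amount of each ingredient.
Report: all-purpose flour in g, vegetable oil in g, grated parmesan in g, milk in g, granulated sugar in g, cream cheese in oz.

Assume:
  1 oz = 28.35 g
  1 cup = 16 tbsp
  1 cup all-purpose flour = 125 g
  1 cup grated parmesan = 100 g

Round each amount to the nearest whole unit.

all-purpose flour: 97 g; vegetable oil: 35 g; grated parmesan: 379 g; milk: 163 g; granulated sugar: 50 g; cream cheese: 5 oz

Scaling factor: 42/36 = 7/6.
all-purpose flour: 2/3 cup × 7/6 × 125 g/cup ≈ 97 g
vegetable oil: 30 g × 7/6 = 35 g
grated parmesan: (3 cup + 4 tbsp = 3.25 cup) × 7/6 × 100 g/cup ≈ 379 g
milk: 140 g × 7/6 ≈ 163 g
granulated sugar: 1.5 oz × 7/6 × 28.35 g/oz ≈ 50 g
cream cheese: 4 oz × 7/6 ≈ 5 oz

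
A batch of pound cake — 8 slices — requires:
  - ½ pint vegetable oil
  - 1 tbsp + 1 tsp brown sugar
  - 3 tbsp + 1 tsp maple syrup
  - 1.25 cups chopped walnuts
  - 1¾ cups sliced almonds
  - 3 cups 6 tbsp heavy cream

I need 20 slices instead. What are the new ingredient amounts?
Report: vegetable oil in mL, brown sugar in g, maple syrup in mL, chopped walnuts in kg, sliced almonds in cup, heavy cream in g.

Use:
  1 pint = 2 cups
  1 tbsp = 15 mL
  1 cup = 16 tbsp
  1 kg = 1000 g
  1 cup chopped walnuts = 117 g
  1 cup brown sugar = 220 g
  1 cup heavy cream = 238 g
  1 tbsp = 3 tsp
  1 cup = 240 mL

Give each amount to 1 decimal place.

vegetable oil: 600.0 mL; brown sugar: 45.8 g; maple syrup: 125.0 mL; chopped walnuts: 0.4 kg; sliced almonds: 4.4 cup; heavy cream: 2008.1 g

Scaling factor: 20/8 = 5/2 = 2.5.
vegetable oil: 0.5 pint × 5/2 × 2 cup/pint × 240 mL/cup = 600.0 mL
brown sugar: (1 tbsp + 1 tsp = 4/3 tbsp) × 5/2 ÷ 16 tbsp/cup × 220 g/cup ≈ 45.8 g
maple syrup: (3 tbsp + 1 tsp = 10/3 tbsp) × 5/2 × 15 mL/tbsp = 125.0 mL
chopped walnuts: 1.25 cup × 5/2 × 117 g/cup ÷ 1000 g/kg ≈ 0.4 kg
sliced almonds: 1.75 cup × 5/2 ≈ 4.4 cup
heavy cream: (3 cup + 6 tbsp = 3.375 cup) × 5/2 × 238 g/cup ≈ 2008.1 g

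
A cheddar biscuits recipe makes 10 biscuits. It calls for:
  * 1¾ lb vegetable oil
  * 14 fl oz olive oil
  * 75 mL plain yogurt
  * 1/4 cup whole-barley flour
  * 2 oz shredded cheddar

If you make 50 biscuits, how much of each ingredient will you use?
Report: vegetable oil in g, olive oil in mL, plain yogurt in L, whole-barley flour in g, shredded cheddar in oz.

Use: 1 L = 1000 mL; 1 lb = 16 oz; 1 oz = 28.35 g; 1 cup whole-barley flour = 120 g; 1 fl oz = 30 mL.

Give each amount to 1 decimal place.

vegetable oil: 3969.0 g; olive oil: 2100.0 mL; plain yogurt: 0.4 L; whole-barley flour: 150.0 g; shredded cheddar: 10.0 oz

Scaling factor: 50/10 = 5.
vegetable oil: 1.75 lb × 5 × 16 oz/lb × 28.35 g/oz = 3969.0 g
olive oil: 14 fl oz × 5 × 30 mL/fl oz = 2100.0 mL
plain yogurt: 75 mL × 5 ÷ 1000 mL/L ≈ 0.4 L
whole-barley flour: 0.25 cup × 5 × 120 g/cup = 150.0 g
shredded cheddar: 2 oz × 5 = 10.0 oz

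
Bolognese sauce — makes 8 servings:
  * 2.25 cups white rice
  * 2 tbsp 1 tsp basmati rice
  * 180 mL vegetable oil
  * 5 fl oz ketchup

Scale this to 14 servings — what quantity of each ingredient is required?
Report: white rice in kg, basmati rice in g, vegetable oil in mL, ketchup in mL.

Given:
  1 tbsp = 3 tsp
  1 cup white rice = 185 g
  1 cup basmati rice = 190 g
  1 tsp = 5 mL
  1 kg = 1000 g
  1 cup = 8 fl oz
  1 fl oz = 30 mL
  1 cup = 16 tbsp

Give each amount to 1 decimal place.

white rice: 0.7 kg; basmati rice: 48.5 g; vegetable oil: 315.0 mL; ketchup: 262.5 mL

Scaling factor: 14/8 = 7/4 = 1.75.
white rice: 2.25 cup × 7/4 × 185 g/cup ÷ 1000 g/kg ≈ 0.7 kg
basmati rice: (2 tbsp + 1 tsp = 7/3 tbsp) × 7/4 ÷ 16 tbsp/cup × 190 g/cup ≈ 48.5 g
vegetable oil: 180 mL × 7/4 = 315.0 mL
ketchup: 5 fl oz × 7/4 × 30 mL/fl oz = 262.5 mL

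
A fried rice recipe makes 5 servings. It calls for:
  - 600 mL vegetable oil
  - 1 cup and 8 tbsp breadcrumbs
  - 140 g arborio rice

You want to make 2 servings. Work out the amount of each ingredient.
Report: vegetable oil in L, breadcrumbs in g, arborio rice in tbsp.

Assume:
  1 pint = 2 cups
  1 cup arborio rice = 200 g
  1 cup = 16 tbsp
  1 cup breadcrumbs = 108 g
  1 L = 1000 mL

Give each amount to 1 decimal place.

vegetable oil: 0.2 L; breadcrumbs: 64.8 g; arborio rice: 4.5 tbsp

Scaling factor: 2/5 = 0.4.
vegetable oil: 600 mL × 2/5 ÷ 1000 mL/L ≈ 0.2 L
breadcrumbs: (1 cup + 8 tbsp = 1.5 cup) × 2/5 × 108 g/cup = 64.8 g
arborio rice: 140 g × 2/5 ÷ 200 g/cup × 16 tbsp/cup ≈ 4.5 tbsp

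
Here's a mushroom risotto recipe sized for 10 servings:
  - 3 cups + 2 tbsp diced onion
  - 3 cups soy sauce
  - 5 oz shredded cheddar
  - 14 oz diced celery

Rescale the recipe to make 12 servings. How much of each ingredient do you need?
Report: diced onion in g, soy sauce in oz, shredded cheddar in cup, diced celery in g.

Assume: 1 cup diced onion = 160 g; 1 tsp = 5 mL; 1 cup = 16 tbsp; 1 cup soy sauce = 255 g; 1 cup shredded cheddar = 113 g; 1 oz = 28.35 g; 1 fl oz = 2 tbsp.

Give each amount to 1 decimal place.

Scaling factor: 12/10 = 6/5 = 1.2.
diced onion: (3 cup + 2 tbsp = 3.125 cup) × 6/5 × 160 g/cup = 600.0 g
soy sauce: 3 cup × 6/5 × 255 g/cup ÷ 28.35 g/oz ≈ 32.4 oz
shredded cheddar: 5 oz × 6/5 × 28.35 g/oz ÷ 113 g/cup ≈ 1.5 cup
diced celery: 14 oz × 6/5 × 28.35 g/oz ≈ 476.3 g

diced onion: 600.0 g; soy sauce: 32.4 oz; shredded cheddar: 1.5 cup; diced celery: 476.3 g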